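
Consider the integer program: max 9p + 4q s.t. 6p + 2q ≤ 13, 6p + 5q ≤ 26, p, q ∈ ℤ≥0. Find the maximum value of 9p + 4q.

(p,q)=(1,3): 6·1+2·3=12≤13, 6·1+5·3=21≤26, objective 21.
(p,q)=(0,5): 6·0+2·5=10≤13, 6·0+5·5=25≤26, objective 20.
Maximum is 21 at (p,q)=(1,3).

21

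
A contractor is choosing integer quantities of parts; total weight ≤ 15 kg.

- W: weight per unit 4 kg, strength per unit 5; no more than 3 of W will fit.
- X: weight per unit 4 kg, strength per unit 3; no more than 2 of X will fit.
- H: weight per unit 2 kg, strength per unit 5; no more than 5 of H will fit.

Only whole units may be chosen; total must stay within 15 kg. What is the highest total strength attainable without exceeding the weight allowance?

30

This is a bounded integer knapsack.
H has the best ratio (5/2); taking only H gives at most 5×5 = 25 (stopped by the supply cap of 5).
Mixing does better — 1×W and 5×H: weight 14 ≤ 15, strength 1·5 + 5·5 = 30.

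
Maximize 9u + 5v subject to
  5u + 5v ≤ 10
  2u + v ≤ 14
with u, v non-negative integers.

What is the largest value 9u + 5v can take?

(u,v)=(2,0): 5·2+5·0=10≤10, 2·2+1·0=4≤14, objective 18.
(u,v)=(1,1): 5·1+5·1=10≤10, 2·1+1·1=3≤14, objective 14.
Maximum is 18 at (u,v)=(2,0).

18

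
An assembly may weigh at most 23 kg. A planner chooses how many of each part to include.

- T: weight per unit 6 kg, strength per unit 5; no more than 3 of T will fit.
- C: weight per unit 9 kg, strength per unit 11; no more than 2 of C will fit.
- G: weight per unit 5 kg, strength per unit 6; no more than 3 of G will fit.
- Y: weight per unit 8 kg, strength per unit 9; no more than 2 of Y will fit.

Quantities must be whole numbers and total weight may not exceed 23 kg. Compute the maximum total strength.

28

This is a bounded integer knapsack.
Take 2×C and 1×G: weight 23 ≤ 23, strength 2·11 + 1·6 = 28.
C has the best ratio (11/9) and is taken to its limit of 2; remaining capacity is filled optimally with the others.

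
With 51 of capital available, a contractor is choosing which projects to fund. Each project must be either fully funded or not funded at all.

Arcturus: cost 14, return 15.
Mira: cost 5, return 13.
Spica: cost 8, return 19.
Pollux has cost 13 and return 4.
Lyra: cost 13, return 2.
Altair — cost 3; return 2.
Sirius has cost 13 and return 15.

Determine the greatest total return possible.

Arcturus + Mira + Spica + Altair + Sirius: cost 14 + 5 + 8 + 3 + 13 = 43 ≤ 51, return 15 + 13 + 19 + 2 + 15 = 64.
Arcturus + Spica + Pollux + Altair + Sirius: cost 14 + 8 + 13 + 3 + 13 = 51 ≤ 51, return 15 + 19 + 4 + 2 + 15 = 55.
Arcturus + Mira + Spica + Sirius: cost 14 + 5 + 8 + 13 = 40 ≤ 51, return 15 + 13 + 19 + 15 = 62.
Best is Arcturus, Mira, Spica, Altair, and Sirius with total return 64.

64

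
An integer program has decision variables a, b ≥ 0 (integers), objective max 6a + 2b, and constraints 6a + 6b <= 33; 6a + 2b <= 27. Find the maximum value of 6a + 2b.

26

(a,b)=(4,1) is feasible, giving 26.
(a,b)=(4,0) is feasible, giving 24.
(a,b)=(3,2) is feasible, giving 22.
(a,b)=(3,1) is feasible, giving 20.
The best lattice point is (4,1), giving 26.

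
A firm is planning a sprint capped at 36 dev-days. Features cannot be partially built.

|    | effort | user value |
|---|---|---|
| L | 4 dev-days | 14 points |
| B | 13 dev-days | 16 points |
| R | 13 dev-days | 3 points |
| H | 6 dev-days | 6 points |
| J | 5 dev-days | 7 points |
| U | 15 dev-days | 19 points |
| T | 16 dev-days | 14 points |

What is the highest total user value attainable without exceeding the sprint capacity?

This is an integer program with binary decision variables.
Allowing fractional choices, the relaxed optimum would be about 54.8, but features are indivisible.
L + B + U: effort 4 + 13 + 15 = 32 ≤ 36, user value 14 + 16 + 19 = 49.
L + U + T: effort 4 + 15 + 16 = 35 ≤ 36, user value 14 + 19 + 14 = 47.
Best is L, B, and U with total user value 49.

49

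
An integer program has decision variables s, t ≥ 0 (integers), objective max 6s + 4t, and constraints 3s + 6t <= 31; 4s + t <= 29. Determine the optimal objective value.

The continuous relaxation peaks at (6.81, 1.76) with value 47.90; rounding to a feasible lattice point costs some objective.
(s,t)=(7,1): 3·7+6·1=27≤31, 4·7+1·1=29≤29, objective 46.
(s,t)=(6,2): 3·6+6·2=30≤31, 4·6+1·2=26≤29, objective 44.
(s,t)=(7,0): 3·7+6·0=21≤31, 4·7+1·0=28≤29, objective 42.
(s,t)=(6,1): 3·6+6·1=24≤31, 4·6+1·1=25≤29, objective 40.
Maximum is 46 at (s,t)=(7,1).

46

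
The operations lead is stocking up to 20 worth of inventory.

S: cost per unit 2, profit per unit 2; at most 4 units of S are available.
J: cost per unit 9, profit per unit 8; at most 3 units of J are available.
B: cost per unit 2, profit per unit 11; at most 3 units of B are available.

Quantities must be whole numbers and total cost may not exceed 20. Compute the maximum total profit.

45

B has the best ratio (11/2); taking only B gives at most 3×11 = 33 (stopped by the supply cap of 3).
Mixing does better — 2×S, 1×J, and 3×B: cost 19 ≤ 20, profit 2·2 + 1·8 + 3·11 = 45.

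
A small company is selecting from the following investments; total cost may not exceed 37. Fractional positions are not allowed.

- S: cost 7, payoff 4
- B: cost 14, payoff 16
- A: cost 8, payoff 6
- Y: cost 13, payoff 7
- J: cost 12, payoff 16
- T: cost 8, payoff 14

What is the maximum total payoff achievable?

S + A + J + T: cost 7 + 8 + 12 + 8 = 35 ≤ 37, payoff 4 + 6 + 16 + 14 = 40.
B + J + T: cost 14 + 12 + 8 = 34 ≤ 37, payoff 16 + 16 + 14 = 46.
S + B + A + T: cost 7 + 14 + 8 + 8 = 37 ≤ 37, payoff 4 + 16 + 6 + 14 = 40.
Best is B, J, and T with total payoff 46.

46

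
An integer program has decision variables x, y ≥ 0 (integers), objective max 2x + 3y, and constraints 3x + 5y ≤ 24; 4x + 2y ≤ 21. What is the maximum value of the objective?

(x,y)=(3,3): 3·3+5·3=24≤24, 4·3+2·3=18≤21, objective 15.
(x,y)=(4,2): 3·4+5·2=22≤24, 4·4+2·2=20≤21, objective 14.
Maximum is 15 at (x,y)=(3,3).

15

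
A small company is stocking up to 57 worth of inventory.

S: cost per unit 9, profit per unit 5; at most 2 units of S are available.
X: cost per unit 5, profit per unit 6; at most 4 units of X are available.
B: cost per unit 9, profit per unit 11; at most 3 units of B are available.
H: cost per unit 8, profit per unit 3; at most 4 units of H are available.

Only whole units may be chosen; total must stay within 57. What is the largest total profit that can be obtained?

62

This is a bounded integer knapsack.
Take 1×S, 4×X, and 3×B: cost 56 ≤ 57, profit 1·5 + 4·6 + 3·11 = 62.
B has the best ratio (11/9) and is taken to its limit of 3; remaining capacity is filled optimally with the others.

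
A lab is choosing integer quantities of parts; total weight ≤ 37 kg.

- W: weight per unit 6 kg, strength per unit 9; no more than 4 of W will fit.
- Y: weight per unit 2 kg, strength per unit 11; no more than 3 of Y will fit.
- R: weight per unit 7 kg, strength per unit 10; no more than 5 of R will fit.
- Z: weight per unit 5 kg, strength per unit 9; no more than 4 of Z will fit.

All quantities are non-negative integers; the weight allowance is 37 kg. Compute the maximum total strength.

81

3×Y, 2×R, and 3×Z: weight 35 ≤ 37, strength 3·11 + 2·10 + 3·9 = 80.
3×Y, 3×R, and 2×Z: weight 37 ≤ 37, strength 3·11 + 3·10 + 2·9 = 81.
Best is 81.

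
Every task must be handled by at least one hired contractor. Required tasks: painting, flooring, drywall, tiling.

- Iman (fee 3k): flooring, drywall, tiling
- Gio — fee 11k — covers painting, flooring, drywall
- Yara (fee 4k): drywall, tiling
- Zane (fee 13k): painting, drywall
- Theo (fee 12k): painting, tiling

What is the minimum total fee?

Choose Iman and Gio: together they cover painting, flooring, drywall, tiling — every task.
Total fee: 3 + 11 = 14.
No cover costs less than 14.

14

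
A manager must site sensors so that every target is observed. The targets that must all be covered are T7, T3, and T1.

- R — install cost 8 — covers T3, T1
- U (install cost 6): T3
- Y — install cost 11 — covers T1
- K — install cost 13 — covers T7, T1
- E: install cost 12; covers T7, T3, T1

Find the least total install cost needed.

This is a weighted set-cover instance.
E alone covers T7, T3, T1 — every target.
Total install cost: 12.

12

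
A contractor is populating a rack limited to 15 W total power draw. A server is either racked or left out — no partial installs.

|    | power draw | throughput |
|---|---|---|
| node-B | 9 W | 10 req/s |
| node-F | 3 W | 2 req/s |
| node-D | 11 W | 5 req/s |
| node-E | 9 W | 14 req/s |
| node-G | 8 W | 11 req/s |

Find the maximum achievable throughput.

This is an integer program with binary decision variables.
Take node-F and node-E: power draw 3 + 9 = 12 ≤ 15, throughput 2 + 14 = 16.
No other feasible combination does better.

16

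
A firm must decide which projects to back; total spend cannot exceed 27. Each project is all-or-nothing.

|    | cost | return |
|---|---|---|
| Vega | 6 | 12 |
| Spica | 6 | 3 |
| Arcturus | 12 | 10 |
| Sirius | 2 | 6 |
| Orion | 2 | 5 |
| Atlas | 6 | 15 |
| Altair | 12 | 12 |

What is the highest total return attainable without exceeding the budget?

This is an integer program with binary decision variables.
Vega + Arcturus + Sirius + Atlas: cost 6 + 12 + 2 + 6 = 26 ≤ 27, return 12 + 10 + 6 + 15 = 43.
Vega + Orion + Atlas + Altair: cost 6 + 2 + 6 + 12 = 26 ≤ 27, return 12 + 5 + 15 + 12 = 44.
Vega + Sirius + Atlas + Altair: cost 6 + 2 + 6 + 12 = 26 ≤ 27, return 12 + 6 + 15 + 12 = 45.
Best is Vega, Sirius, Atlas, and Altair with total return 45.

45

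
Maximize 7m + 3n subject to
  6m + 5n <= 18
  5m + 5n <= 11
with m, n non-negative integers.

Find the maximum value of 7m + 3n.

(m,n)=(2,0) is feasible, giving 14.
(m,n)=(1,1) is feasible, giving 10.
Maximum is 14 at (m,n)=(2,0).

14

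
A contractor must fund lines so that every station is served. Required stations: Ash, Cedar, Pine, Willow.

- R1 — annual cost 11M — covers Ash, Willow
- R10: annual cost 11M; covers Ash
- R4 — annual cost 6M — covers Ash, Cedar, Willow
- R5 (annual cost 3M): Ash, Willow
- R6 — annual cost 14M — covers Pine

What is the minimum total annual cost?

20

This is a weighted set-cover instance.
The greedy cost-per-new-station heuristic would pick R5, R4, and R6 for 23, but a cheaper cover exists.
Choose R4 and R6: together they cover Ash, Cedar, Pine, Willow — every station.
Total annual cost: 6 + 14 = 20.
No cover costs less than 20.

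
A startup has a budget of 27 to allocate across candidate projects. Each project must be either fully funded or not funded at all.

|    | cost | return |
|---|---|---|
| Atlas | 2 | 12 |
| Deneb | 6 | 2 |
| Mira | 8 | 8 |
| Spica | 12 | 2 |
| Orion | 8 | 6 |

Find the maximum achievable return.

28

Atlas + Deneb + Mira + Orion: cost 2 + 6 + 8 + 8 = 24 ≤ 27, return 12 + 2 + 8 + 6 = 28.
Atlas + Mira + Orion: cost 2 + 8 + 8 = 18 ≤ 27, return 12 + 8 + 6 = 26.
Best is Atlas, Deneb, Mira, and Orion with total return 28.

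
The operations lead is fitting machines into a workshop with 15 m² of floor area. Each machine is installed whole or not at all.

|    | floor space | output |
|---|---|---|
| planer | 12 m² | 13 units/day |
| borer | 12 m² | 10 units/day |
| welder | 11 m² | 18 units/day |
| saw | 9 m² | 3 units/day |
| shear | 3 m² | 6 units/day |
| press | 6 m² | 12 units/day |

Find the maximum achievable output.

Take welder and shear: floor space 11 + 3 = 14 ≤ 15, output 18 + 6 = 24.
No other feasible combination does better.

24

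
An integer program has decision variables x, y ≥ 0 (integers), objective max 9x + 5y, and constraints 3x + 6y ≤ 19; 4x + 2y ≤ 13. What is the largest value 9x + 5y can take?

28

(x,y)=(2,2): 3·2+6·2=18≤19, 4·2+2·2=12≤13, objective 28.
(x,y)=(2,1): 3·2+6·1=12≤19, 4·2+2·1=10≤13, objective 23.
(x,y)=(1,2): 3·1+6·2=15≤19, 4·1+2·2=8≤13, objective 19.
The best lattice point is (2,2), giving 28.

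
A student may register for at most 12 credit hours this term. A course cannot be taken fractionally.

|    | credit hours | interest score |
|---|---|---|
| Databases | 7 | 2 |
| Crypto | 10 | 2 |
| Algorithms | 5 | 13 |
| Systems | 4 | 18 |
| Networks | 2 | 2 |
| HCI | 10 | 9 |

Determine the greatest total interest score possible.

33

This is an integer program with binary decision variables.
Algorithms + Systems + Networks: credit hours 5 + 4 + 2 = 11 ≤ 12, interest score 13 + 18 + 2 = 33.
Systems + Networks: credit hours 4 + 2 = 6 ≤ 12, interest score 18 + 2 = 20.
Algorithms + Systems: credit hours 5 + 4 = 9 ≤ 12, interest score 13 + 18 = 31.
Best is Algorithms, Systems, and Networks with total interest score 33.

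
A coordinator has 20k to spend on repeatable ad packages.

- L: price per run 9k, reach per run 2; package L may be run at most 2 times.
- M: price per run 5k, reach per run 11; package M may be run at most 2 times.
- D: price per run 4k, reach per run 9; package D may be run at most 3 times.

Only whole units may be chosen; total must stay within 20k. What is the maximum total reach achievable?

This is a bounded integer knapsack.
D has the best ratio (9/4); taking only D gives at most 3×9 = 27 (stopped by the supply cap of 3).
Mixing does better — 2×M and 2×D: price 18 ≤ 20, reach 2·11 + 2·9 = 40.

40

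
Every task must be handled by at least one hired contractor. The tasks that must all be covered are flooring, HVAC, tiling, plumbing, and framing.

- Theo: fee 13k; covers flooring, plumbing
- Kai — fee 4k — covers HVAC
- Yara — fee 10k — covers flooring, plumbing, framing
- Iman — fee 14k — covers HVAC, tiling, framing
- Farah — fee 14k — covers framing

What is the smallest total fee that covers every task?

The greedy cost-per-new-task heuristic would pick Yara, Kai, and Iman for 28, but a cheaper cover exists.
Choose Yara and Iman: together they cover flooring, HVAC, tiling, plumbing, framing — every task.
Total fee: 10 + 14 = 24.
No cover costs less than 24.

24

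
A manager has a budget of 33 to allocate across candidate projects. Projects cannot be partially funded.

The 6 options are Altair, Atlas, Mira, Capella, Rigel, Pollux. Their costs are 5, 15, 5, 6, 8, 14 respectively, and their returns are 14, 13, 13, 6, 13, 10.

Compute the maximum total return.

This is an integer program with binary decision variables.
Allowing fractional choices, the relaxed optimum would be about 53.8, but projects are indivisible.
Altair + Atlas + Mira + Rigel: cost 5 + 15 + 5 + 8 = 33 ≤ 33, return 14 + 13 + 13 + 13 = 53.
Altair + Mira + Rigel + Pollux: cost 5 + 5 + 8 + 14 = 32 ≤ 33, return 14 + 13 + 13 + 10 = 50.
Best is Altair, Atlas, Mira, and Rigel with total return 53.

53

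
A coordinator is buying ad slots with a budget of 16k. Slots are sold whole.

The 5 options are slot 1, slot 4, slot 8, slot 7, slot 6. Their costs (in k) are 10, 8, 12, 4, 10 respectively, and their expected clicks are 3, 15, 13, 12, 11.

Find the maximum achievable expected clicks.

27

slot 8 + slot 7: cost 12 + 4 = 16 ≤ 16, expected clicks 13 + 12 = 25.
slot 7 + slot 6: cost 4 + 10 = 14 ≤ 16, expected clicks 12 + 11 = 23.
slot 4 + slot 7: cost 8 + 4 = 12 ≤ 16, expected clicks 15 + 12 = 27.
Best is slot 4 and slot 7 with total expected clicks 27.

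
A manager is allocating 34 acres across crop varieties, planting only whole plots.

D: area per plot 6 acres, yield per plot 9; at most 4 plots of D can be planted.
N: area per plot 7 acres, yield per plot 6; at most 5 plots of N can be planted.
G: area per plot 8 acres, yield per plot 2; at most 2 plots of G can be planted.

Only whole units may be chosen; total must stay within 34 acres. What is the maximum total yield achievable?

Take 4×D and 1×N: area 31 ≤ 34, yield 4·9 + 1·6 = 42.
D has the best ratio (9/6) and is taken to its limit of 4; remaining capacity is filled optimally with the others.

42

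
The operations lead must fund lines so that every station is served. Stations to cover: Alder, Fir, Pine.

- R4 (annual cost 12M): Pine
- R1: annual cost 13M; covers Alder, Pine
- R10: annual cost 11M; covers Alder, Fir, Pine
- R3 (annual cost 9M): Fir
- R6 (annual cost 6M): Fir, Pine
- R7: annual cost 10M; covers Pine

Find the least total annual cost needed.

The greedy cost-per-new-station heuristic would pick R6 and R10 for 17, but a cheaper cover exists.
R10 alone covers Alder, Fir, Pine — every station.
Total annual cost: 11.
No cover costs less than 11.

11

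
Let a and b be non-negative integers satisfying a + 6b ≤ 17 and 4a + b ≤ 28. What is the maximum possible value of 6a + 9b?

48

(a,b)=(5,2) is feasible, giving 48.
(a,b)=(6,1) is feasible, giving 45.
(a,b)=(7,0) is feasible, giving 42.
(a,b)=(4,2) is feasible, giving 42.
No feasible integer point exceeds 48.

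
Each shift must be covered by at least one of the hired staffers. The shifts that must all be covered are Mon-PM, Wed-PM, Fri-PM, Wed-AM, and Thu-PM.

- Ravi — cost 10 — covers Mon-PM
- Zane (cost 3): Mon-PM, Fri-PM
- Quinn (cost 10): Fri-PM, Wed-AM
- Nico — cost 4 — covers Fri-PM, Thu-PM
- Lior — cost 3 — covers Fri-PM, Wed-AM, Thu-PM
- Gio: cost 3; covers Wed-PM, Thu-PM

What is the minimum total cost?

This is a weighted set-cover instance.
Choose Zane, Lior, and Gio: together they cover Mon-PM, Wed-PM, Fri-PM, Wed-AM, Thu-PM — every shift.
Total cost: 3 + 3 + 3 = 9.
No cover costs less than 9.

9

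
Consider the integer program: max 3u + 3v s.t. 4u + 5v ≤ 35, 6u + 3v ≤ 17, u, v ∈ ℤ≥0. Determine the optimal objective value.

15

Relaxing integrality, the LP optimum is 17.00 at (u,v) = (0, 5.67), which is not an integer point.
(u,v)=(0,5): 4·0+5·5=25≤35, 6·0+3·5=15≤17, objective 15.
(u,v)=(0,4): 4·0+5·4=20≤35, 6·0+3·4=12≤17, objective 12.
No feasible integer point exceeds 15.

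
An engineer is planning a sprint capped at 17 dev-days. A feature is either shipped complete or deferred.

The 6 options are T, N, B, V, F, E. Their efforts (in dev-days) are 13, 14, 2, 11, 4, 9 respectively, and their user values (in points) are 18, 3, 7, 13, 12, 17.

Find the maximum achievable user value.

Take B, F, and E: effort 2 + 4 + 9 = 15 ≤ 17, user value 7 + 12 + 17 = 36.
No other feasible combination does better.

36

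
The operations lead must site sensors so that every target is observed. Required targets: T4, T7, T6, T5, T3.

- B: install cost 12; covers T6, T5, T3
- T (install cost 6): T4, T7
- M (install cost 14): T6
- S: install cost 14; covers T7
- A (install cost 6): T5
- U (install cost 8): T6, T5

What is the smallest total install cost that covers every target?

This is a weighted set-cover instance.
Choose B and T: together they cover T4, T7, T6, T5, T3 — every target.
Total install cost: 12 + 6 = 18.
No cover costs less than 18.

18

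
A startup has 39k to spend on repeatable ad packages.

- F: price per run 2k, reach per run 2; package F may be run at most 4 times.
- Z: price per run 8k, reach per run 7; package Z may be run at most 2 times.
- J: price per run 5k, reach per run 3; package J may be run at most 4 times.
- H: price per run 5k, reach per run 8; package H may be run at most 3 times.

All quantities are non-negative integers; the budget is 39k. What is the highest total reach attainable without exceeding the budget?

3×F, 2×Z, and 3×H: price 37 ≤ 39, reach 3·2 + 2·7 + 3·8 = 44.
4×F, 2×Z, and 3×H: price 39 ≤ 39, reach 4·2 + 2·7 + 3·8 = 46.
Best is 46.

46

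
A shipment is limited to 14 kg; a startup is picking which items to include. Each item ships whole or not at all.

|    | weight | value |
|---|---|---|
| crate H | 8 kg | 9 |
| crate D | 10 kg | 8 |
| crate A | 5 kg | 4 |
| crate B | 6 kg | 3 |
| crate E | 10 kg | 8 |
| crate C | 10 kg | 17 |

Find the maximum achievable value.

Treat it as a binary knapsack problem.
Take crate C: weight 10 ≤ 14, value 17.
No other feasible combination does better.

17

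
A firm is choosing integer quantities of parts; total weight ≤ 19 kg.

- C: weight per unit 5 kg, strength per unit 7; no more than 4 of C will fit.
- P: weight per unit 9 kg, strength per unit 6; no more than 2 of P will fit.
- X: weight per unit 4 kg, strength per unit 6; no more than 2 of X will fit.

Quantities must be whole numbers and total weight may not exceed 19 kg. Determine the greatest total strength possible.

27

X has the best ratio (6/4); taking only X gives at most 2×6 = 12 (stopped by the supply cap of 2).
Mixing does better — 3×C and 1×X: weight 19 ≤ 19, strength 3·7 + 1·6 = 27.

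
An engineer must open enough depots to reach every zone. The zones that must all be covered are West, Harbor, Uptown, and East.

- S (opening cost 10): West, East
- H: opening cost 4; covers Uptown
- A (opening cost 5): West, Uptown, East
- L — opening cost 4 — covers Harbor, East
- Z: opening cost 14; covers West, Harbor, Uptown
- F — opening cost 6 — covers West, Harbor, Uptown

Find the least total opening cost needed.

Choose A and L: together they cover West, Harbor, Uptown, East — every zone.
Total opening cost: 5 + 4 = 9.
No cover costs less than 9.

9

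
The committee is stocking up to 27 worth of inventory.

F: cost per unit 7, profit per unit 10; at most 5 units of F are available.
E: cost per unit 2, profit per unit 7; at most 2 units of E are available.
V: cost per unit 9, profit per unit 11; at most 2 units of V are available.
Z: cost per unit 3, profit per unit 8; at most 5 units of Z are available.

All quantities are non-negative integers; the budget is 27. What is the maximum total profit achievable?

64

This is a bounded integer knapsack.
Take 1×F, 2×E, and 5×Z: cost 26 ≤ 27, profit 1·10 + 2·7 + 5·8 = 64.
E has the best ratio (7/2) and is taken to its limit of 2; remaining capacity is filled optimally with the others.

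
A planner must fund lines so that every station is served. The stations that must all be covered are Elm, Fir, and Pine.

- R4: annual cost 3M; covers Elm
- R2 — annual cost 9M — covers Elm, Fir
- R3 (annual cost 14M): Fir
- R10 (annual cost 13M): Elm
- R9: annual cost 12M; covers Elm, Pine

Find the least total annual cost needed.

21

The greedy cost-per-new-station heuristic would pick R4, R2, and R9 for 24, but a cheaper cover exists.
Choose R2 and R9: together they cover Elm, Fir, Pine — every station.
Total annual cost: 9 + 12 = 21.
No cover costs less than 21.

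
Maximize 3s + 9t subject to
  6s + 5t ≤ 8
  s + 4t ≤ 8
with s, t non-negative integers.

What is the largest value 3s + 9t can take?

9

(s,t)=(0,1) is feasible, giving 9.
(s,t)=(1,0) is feasible, giving 3.
(s,t)=(0,0) is feasible, giving 0.
The best lattice point is (0,1), giving 9.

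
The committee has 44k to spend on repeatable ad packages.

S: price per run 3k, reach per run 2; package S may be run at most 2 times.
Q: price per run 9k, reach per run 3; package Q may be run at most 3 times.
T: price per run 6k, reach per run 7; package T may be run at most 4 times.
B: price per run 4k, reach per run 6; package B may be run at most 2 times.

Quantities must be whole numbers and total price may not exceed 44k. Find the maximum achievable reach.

45

B has the best ratio (6/4); taking only B gives at most 2×6 = 12 (stopped by the supply cap of 2).
Mixing does better — 1×S, 1×Q, 4×T, and 2×B: price 44 ≤ 44, reach 1·2 + 1·3 + 4·7 + 2·6 = 45.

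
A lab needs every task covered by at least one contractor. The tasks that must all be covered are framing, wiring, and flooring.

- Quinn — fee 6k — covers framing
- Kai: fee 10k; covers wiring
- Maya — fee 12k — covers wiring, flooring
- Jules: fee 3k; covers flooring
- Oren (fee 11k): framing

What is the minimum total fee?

18

This is a weighted set-cover instance.
The greedy cost-per-new-task heuristic would pick Jules, Quinn, and Kai for 19, but a cheaper cover exists.
Choose Quinn and Maya: together they cover framing, wiring, flooring — every task.
Total fee: 6 + 12 = 18.
No cover costs less than 18.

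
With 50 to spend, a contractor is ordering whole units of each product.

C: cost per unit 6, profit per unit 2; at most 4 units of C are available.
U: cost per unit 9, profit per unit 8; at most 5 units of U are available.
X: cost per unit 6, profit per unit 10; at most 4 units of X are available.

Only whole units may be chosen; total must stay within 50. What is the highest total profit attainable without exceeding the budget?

58

1×C, 2×U, and 4×X: cost 48 ≤ 50, profit 1·2 + 2·8 + 4·10 = 58.
2×U and 4×X: cost 42 ≤ 50, profit 2·8 + 4·10 = 56.
Best is 58.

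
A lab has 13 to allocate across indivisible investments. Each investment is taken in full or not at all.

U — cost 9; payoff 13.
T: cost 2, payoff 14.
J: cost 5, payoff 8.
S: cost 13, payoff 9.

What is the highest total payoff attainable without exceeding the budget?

27

Take U and T: cost 9 + 2 = 11 ≤ 13, payoff 13 + 14 = 27.
No other feasible combination does better.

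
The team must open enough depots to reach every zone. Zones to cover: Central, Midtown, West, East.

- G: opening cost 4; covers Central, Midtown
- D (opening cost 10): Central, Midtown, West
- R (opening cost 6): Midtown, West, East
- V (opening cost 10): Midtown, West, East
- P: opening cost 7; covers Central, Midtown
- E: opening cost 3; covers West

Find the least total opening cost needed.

10

This is an integer covering problem.
Choose G and R: together they cover Central, Midtown, West, East — every zone.
Total opening cost: 4 + 6 = 10.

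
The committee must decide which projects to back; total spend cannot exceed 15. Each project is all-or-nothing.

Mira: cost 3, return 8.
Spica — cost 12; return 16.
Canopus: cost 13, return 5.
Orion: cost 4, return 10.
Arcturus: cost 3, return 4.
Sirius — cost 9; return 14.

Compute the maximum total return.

Take Mira, Arcturus, and Sirius: cost 3 + 3 + 9 = 15 ≤ 15, return 8 + 4 + 14 = 26.
No other feasible combination does better.

26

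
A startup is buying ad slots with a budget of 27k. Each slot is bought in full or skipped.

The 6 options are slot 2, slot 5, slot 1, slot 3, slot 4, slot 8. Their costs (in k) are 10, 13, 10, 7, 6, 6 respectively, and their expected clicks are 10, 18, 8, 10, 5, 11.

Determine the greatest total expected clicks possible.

39

Allowing fractional choices, the relaxed optimum would be about 40.0, but ad slots are indivisible.
slot 5 + slot 3 + slot 4: cost 13 + 7 + 6 = 26 ≤ 27, expected clicks 18 + 10 + 5 = 33.
slot 5 + slot 4 + slot 8: cost 13 + 6 + 6 = 25 ≤ 27, expected clicks 18 + 5 + 11 = 34.
slot 5 + slot 3 + slot 8: cost 13 + 7 + 6 = 26 ≤ 27, expected clicks 18 + 10 + 11 = 39.
Best is slot 5, slot 3, and slot 8 with total expected clicks 39.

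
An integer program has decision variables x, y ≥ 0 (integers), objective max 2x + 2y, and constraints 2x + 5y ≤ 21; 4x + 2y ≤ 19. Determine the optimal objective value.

Relaxing integrality, the LP optimum is 12.38 at (x,y) = (3.31, 2.88), which is not an integer point.
(x,y)=(3,3): 2·3+5·3=21≤21, 4·3+2·3=18≤19, objective 12.
(x,y)=(2,3): 2·2+5·3=19≤21, 4·2+2·3=14≤19, objective 10.
(x,y)=(3,2): 2·3+5·2=16≤21, 4·3+2·2=16≤19, objective 10.
The best lattice point is (3,3), giving 12.

12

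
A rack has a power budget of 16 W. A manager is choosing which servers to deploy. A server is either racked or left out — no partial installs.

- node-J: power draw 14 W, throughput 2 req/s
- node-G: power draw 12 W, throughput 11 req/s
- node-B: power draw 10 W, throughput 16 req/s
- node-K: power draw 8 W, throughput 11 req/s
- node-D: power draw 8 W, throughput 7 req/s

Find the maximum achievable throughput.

18

This is a 0-1 knapsack instance.
Allowing fractional choices, the relaxed optimum would be about 24.2, but servers are indivisible.
node-B: power draw 10 ≤ 16, throughput 16.
node-K + node-D: power draw 8 + 8 = 16 ≤ 16, throughput 11 + 7 = 18.
node-K: power draw 8 ≤ 16, throughput 11.
Best is node-K and node-D with total throughput 18.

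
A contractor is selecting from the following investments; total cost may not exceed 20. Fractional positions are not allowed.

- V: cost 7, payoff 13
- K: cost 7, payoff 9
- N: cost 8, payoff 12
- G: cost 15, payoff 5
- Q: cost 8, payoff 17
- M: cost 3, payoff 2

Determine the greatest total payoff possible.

Treat it as a binary knapsack problem.
V + Q + M: cost 7 + 8 + 3 = 18 ≤ 20, payoff 13 + 17 + 2 = 32.
N + Q + M: cost 8 + 8 + 3 = 19 ≤ 20, payoff 12 + 17 + 2 = 31.
Best is V, Q, and M with total payoff 32.

32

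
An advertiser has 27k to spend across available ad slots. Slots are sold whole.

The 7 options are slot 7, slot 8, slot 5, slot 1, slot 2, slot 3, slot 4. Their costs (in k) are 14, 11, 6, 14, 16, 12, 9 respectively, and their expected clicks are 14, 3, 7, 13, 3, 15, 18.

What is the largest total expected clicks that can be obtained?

40

This is an integer program with binary decision variables.
Take slot 5, slot 3, and slot 4: cost 6 + 12 + 9 = 27 ≤ 27, expected clicks 7 + 15 + 18 = 40.
No other feasible combination does better.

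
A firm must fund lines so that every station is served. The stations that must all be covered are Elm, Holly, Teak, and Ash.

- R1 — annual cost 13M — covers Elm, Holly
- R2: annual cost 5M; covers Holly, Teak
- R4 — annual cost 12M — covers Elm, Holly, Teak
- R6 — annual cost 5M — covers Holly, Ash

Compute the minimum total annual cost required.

The greedy cost-per-new-station heuristic would pick R2, R6, and R4 for 22, but a cheaper cover exists.
Choose R4 and R6: together they cover Elm, Holly, Teak, Ash — every station.
Total annual cost: 12 + 5 = 17.
No cover costs less than 17.

17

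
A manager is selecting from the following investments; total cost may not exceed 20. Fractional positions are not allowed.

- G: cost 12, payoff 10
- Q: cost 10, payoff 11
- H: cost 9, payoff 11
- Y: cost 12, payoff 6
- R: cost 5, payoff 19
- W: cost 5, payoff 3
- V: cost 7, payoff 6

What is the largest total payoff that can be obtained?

Treat it as a binary knapsack problem.
Allowing fractional choices, the relaxed optimum would be about 36.6, but investments are indivisible.
Q + R + W: cost 10 + 5 + 5 = 20 ≤ 20, payoff 11 + 19 + 3 = 33.
H + R + W: cost 9 + 5 + 5 = 19 ≤ 20, payoff 11 + 19 + 3 = 33.
H + R: cost 9 + 5 = 14 ≤ 20, payoff 11 + 19 = 30.
The maximum payoff is 33; one optimal choice is H, R, and W.

33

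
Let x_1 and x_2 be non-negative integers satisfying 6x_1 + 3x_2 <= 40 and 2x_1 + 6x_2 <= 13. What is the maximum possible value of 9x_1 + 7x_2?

The continuous relaxation peaks at (6.5, 0) with value 58.50; rounding to a feasible lattice point costs some objective.
(x_1,x_2)=(6,0) is feasible, giving 54.
(x_1,x_2)=(5,0) is feasible, giving 45.
Maximum is 54 at (x_1,x_2)=(6,0).

54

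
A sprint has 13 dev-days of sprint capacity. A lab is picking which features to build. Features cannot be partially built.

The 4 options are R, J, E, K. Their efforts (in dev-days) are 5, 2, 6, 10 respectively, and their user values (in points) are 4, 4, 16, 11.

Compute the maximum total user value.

Allowing fractional choices, the relaxed optimum would be about 25.5, but features are indivisible.
J + E: effort 2 + 6 = 8 ≤ 13, user value 4 + 16 = 20.
R + E: effort 5 + 6 = 11 ≤ 13, user value 4 + 16 = 20.
R + J + E: effort 5 + 2 + 6 = 13 ≤ 13, user value 4 + 4 + 16 = 24.
Best is R, J, and E with total user value 24.

24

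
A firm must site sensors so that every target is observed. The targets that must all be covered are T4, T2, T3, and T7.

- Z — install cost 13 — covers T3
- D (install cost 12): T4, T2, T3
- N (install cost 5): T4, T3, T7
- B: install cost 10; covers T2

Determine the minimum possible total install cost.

This is an integer covering problem.
Choose N and B: together they cover T4, T2, T3, T7 — every target.
Total install cost: 5 + 10 = 15.
No cover costs less than 15.

15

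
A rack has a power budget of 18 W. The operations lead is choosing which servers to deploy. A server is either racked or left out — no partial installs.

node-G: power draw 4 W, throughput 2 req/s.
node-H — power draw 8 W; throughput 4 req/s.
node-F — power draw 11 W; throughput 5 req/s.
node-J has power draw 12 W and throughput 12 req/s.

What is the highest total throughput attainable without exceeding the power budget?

14

Take node-G and node-J: power draw 4 + 12 = 16 ≤ 18, throughput 2 + 12 = 14.
No other feasible combination does better.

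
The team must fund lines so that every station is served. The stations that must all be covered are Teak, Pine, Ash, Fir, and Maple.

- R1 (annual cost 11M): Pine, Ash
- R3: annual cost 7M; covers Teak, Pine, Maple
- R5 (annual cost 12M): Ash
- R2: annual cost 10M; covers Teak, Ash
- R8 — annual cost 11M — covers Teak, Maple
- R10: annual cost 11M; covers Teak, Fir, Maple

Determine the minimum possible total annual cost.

22

This is a weighted set-cover instance.
Choose R1 and R10: together they cover Teak, Pine, Ash, Fir, Maple — every station.
Total annual cost: 11 + 11 = 22.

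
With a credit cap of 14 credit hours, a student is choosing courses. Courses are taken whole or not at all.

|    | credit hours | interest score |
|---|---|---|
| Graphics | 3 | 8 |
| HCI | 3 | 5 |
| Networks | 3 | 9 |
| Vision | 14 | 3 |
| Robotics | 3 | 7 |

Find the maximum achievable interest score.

This is a 0-1 knapsack instance.
Allowing fractional choices, the relaxed optimum would be about 29.4, but courses are indivisible.
Graphics + HCI + Networks + Robotics: credit hours 3 + 3 + 3 + 3 = 12 ≤ 14, interest score 8 + 5 + 9 + 7 = 29.
Graphics + Networks + Robotics: credit hours 3 + 3 + 3 = 9 ≤ 14, interest score 8 + 9 + 7 = 24.
Best is Graphics, HCI, Networks, and Robotics with total interest score 29.

29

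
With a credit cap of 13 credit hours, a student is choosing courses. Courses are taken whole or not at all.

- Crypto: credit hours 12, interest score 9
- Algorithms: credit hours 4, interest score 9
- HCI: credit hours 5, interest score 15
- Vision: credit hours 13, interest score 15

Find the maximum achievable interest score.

24

Take Algorithms and HCI: credit hours 4 + 5 = 9 ≤ 13, interest score 9 + 15 = 24.
No other feasible combination does better.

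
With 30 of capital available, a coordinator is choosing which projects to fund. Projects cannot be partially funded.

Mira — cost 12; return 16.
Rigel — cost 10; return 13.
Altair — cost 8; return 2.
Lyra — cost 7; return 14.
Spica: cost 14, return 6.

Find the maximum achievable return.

43

Take Mira, Rigel, and Lyra: cost 12 + 10 + 7 = 29 ≤ 30, return 16 + 13 + 14 = 43.
No other feasible combination does better.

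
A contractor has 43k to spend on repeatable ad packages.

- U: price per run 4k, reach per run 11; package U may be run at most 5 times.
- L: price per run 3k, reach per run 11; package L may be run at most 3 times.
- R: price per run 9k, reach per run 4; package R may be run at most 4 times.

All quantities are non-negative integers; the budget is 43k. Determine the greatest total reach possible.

92

Take 5×U, 3×L, and 1×R: price 38 ≤ 43, reach 5·11 + 3·11 + 1·4 = 92.
L has the best ratio (11/3) and is taken to its limit of 3; remaining capacity is filled optimally with the others.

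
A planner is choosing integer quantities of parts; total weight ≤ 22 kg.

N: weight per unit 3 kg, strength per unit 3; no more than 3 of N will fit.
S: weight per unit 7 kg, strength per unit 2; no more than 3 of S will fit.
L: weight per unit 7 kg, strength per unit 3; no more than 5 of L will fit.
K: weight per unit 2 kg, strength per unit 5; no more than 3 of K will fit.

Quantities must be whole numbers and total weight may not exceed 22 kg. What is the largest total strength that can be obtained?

K has the best ratio (5/2); taking only K gives at most 3×5 = 15 (stopped by the supply cap of 3).
Mixing does better — 3×N, 1×L, and 3×K: weight 22 ≤ 22, strength 3·3 + 1·3 + 3·5 = 27.

27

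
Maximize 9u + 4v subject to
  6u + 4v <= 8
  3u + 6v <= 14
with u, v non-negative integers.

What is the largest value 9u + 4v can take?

9

The continuous relaxation peaks at (1.33, 0) with value 12.00; rounding to a feasible lattice point costs some objective.
(u,v)=(1,0): 6·1+4·0=6≤8, 3·1+6·0=3≤14, objective 9.
(u,v)=(0,1): 6·0+4·1=4≤8, 3·0+6·1=6≤14, objective 4.
(u,v)=(0,0): 6·0+4·0=0≤8, 3·0+6·0=0≤14, objective 0.
No feasible integer point exceeds 9.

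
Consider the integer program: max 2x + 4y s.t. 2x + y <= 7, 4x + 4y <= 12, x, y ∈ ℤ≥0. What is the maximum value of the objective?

12

(x,y)=(0,3): 2·0+1·3=3≤7, 4·0+4·3=12≤12, objective 12.
(x,y)=(1,2): 2·1+1·2=4≤7, 4·1+4·2=12≤12, objective 10.
(x,y)=(0,2): 2·0+1·2=2≤7, 4·0+4·2=8≤12, objective 8.
The best lattice point is (0,3), giving 12.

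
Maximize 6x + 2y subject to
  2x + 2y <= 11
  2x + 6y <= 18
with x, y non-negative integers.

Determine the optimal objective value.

30

Relaxing integrality, the LP optimum is 33.00 at (x,y) = (5.5, 0), which is not an integer point.
(x,y)=(5,0) is feasible, giving 30.
(x,y)=(4,1) is feasible, giving 26.
(x,y)=(4,0) is feasible, giving 24.
No feasible integer point exceeds 30.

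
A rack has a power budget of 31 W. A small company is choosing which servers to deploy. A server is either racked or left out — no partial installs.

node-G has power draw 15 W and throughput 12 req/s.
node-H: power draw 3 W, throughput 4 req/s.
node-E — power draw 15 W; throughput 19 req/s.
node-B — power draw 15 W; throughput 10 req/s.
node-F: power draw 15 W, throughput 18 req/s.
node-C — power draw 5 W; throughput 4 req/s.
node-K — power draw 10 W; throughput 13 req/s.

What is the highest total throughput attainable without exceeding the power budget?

Allowing fractional choices, the relaxed optimum would be about 39.6, but servers are indivisible.
node-E + node-F: power draw 15 + 15 = 30 ≤ 31, throughput 19 + 18 = 37.
node-E + node-C + node-K: power draw 15 + 5 + 10 = 30 ≤ 31, throughput 19 + 4 + 13 = 36.
node-H + node-E + node-K: power draw 3 + 15 + 10 = 28 ≤ 31, throughput 4 + 19 + 13 = 36.
Best is node-E and node-F with total throughput 37.

37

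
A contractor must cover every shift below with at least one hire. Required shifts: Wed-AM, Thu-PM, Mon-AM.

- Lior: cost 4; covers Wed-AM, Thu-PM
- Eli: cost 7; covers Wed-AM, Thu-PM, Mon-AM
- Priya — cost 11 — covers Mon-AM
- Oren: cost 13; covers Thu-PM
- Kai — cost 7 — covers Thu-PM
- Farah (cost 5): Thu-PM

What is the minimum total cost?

7

The greedy cost-per-new-shift heuristic would pick Lior and Eli for 11, but a cheaper cover exists.
Eli alone covers Wed-AM, Thu-PM, Mon-AM — every shift.
Total cost: 7.
No cover costs less than 7.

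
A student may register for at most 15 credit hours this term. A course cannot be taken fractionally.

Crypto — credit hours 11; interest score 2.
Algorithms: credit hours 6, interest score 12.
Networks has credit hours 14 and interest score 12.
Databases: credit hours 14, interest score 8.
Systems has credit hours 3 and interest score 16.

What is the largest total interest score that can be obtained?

This is an integer program with binary decision variables.
Crypto + Systems: credit hours 11 + 3 = 14 ≤ 15, interest score 2 + 16 = 18.
Algorithms + Systems: credit hours 6 + 3 = 9 ≤ 15, interest score 12 + 16 = 28.
Systems: credit hours 3 ≤ 15, interest score 16.
Best is Algorithms and Systems with total interest score 28.

28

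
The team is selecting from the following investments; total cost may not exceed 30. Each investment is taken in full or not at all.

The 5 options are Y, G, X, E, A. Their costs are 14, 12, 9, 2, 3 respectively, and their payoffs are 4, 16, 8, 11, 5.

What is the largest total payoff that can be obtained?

40

Take G, X, E, and A: cost 12 + 9 + 2 + 3 = 26 ≤ 30, payoff 16 + 8 + 11 + 5 = 40.
No other feasible combination does better.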